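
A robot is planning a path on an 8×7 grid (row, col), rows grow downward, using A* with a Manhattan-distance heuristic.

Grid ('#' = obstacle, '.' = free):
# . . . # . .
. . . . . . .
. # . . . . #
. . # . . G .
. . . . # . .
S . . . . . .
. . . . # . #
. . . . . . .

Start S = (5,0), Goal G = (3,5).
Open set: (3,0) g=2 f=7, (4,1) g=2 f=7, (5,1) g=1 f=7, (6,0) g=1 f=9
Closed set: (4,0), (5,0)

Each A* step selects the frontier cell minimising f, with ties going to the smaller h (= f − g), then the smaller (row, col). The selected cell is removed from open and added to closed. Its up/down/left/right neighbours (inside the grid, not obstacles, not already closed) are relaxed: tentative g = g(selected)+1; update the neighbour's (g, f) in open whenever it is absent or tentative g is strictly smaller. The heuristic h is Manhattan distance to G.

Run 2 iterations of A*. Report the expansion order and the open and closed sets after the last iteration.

order=[(3,0) → (3,1)]; open=[(2,0) g=3 f=9, (4,1) g=2 f=7, (5,1) g=1 f=7, (6,0) g=1 f=9]; closed=[(3,0), (3,1), (4,0), (5,0)]

step 1: expand (3,0) (f=7, h=5) → closed; open now [(2,0) g=3 f=9, (3,1) g=3 f=7, (4,1) g=2 f=7, (5,1) g=1 f=7, (6,0) g=1 f=9]
step 2: expand (3,1) (f=7, h=4) → closed; open now [(2,0) g=3 f=9, (4,1) g=2 f=7, (5,1) g=1 f=7, (6,0) g=1 f=9]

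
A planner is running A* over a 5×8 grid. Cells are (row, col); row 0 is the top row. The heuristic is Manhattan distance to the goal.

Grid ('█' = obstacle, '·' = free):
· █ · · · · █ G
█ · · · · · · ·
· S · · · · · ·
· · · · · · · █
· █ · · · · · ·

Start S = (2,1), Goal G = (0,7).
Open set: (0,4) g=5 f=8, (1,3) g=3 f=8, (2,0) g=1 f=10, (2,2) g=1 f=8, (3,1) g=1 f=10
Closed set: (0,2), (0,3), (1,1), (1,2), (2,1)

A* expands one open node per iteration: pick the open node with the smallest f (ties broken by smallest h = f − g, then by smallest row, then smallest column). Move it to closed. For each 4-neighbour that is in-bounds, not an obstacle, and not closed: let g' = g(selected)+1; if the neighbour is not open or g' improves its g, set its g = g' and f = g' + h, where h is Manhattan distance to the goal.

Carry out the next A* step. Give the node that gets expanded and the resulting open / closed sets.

expanded=(0,4); open=[(0,5) g=6 f=8, (1,3) g=3 f=8, (1,4) g=6 f=10, (2,0) g=1 f=10, (2,2) g=1 f=8, (3,1) g=1 f=10]; closed=[(0,2), (0,3), (0,4), (1,1), (1,2), (2,1)]

step 1: expand (0,4) (f=8, h=3) → closed; open now [(0,5) g=6 f=8, (1,3) g=3 f=8, (1,4) g=6 f=10, (2,0) g=1 f=10, (2,2) g=1 f=8, (3,1) g=1 f=10]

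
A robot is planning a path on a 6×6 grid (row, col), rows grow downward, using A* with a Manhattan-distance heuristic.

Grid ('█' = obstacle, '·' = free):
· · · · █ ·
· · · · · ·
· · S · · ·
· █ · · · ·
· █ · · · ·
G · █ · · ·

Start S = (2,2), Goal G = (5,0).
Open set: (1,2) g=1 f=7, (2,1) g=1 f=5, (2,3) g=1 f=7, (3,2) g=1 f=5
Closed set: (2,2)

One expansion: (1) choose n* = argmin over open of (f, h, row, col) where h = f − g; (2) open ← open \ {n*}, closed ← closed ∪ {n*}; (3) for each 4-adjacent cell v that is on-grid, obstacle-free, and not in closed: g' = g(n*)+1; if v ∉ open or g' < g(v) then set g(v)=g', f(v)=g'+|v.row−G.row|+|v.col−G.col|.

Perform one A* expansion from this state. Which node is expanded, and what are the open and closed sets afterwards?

expanded=(2,1); open=[(1,1) g=2 f=7, (1,2) g=1 f=7, (2,0) g=2 f=5, (2,3) g=1 f=7, (3,2) g=1 f=5]; closed=[(2,1), (2,2)]

step 1: expand (2,1) (f=5, h=4) → closed; open now [(1,1) g=2 f=7, (1,2) g=1 f=7, (2,0) g=2 f=5, (2,3) g=1 f=7, (3,2) g=1 f=5]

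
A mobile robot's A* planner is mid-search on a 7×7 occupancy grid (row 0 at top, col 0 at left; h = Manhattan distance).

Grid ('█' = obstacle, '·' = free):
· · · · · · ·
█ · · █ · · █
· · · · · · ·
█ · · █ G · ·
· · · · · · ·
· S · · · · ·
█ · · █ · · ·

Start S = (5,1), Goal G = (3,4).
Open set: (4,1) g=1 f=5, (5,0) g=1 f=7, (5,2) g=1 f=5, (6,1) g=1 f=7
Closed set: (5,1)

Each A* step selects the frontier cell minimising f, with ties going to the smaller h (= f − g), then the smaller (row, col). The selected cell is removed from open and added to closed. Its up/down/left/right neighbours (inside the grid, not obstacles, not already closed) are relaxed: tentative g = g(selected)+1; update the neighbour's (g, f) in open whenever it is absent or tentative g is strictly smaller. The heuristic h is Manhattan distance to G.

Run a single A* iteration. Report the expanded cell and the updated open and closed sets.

expanded=(4,1); open=[(3,1) g=2 f=5, (4,0) g=2 f=7, (4,2) g=2 f=5, (5,0) g=1 f=7, (5,2) g=1 f=5, (6,1) g=1 f=7]; closed=[(4,1), (5,1)]

step 1: expand (4,1) (f=5, h=4) → closed; open now [(3,1) g=2 f=5, (4,0) g=2 f=7, (4,2) g=2 f=5, (5,0) g=1 f=7, (5,2) g=1 f=5, (6,1) g=1 f=7]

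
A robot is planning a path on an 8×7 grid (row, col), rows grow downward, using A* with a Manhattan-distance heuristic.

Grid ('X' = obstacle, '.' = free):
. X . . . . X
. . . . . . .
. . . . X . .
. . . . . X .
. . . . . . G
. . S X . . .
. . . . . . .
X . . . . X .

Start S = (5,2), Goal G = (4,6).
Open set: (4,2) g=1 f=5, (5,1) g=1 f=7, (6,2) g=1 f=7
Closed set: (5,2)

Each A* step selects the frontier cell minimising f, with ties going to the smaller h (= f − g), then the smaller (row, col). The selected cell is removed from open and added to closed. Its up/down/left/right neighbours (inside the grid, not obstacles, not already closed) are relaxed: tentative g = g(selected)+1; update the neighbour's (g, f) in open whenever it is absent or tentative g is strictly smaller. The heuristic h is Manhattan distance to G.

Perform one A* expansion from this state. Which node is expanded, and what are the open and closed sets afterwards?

step 1: expand (4,2) (f=5, h=4) → closed; open now [(3,2) g=2 f=7, (4,1) g=2 f=7, (4,3) g=2 f=5, (5,1) g=1 f=7, (6,2) g=1 f=7]

expanded=(4,2); open=[(3,2) g=2 f=7, (4,1) g=2 f=7, (4,3) g=2 f=5, (5,1) g=1 f=7, (6,2) g=1 f=7]; closed=[(4,2), (5,2)]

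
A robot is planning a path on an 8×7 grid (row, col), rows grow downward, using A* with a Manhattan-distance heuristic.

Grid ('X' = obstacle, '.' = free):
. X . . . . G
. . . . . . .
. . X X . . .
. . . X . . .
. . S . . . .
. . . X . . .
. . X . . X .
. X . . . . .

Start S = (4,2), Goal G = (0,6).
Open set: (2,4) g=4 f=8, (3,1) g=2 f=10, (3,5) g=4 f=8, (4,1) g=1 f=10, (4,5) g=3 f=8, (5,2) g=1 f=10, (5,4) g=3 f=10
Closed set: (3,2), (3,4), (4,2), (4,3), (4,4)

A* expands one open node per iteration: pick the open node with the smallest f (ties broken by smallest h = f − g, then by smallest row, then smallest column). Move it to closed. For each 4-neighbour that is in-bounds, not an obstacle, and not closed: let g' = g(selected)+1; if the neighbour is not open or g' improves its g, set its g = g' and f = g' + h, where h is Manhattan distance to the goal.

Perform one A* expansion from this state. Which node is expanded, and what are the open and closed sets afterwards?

step 1: expand (2,4) (f=8, h=4) → closed; open now [(1,4) g=5 f=8, (2,5) g=5 f=8, (3,1) g=2 f=10, (3,5) g=4 f=8, (4,1) g=1 f=10, (4,5) g=3 f=8, (5,2) g=1 f=10, (5,4) g=3 f=10]

expanded=(2,4); open=[(1,4) g=5 f=8, (2,5) g=5 f=8, (3,1) g=2 f=10, (3,5) g=4 f=8, (4,1) g=1 f=10, (4,5) g=3 f=8, (5,2) g=1 f=10, (5,4) g=3 f=10]; closed=[(2,4), (3,2), (3,4), (4,2), (4,3), (4,4)]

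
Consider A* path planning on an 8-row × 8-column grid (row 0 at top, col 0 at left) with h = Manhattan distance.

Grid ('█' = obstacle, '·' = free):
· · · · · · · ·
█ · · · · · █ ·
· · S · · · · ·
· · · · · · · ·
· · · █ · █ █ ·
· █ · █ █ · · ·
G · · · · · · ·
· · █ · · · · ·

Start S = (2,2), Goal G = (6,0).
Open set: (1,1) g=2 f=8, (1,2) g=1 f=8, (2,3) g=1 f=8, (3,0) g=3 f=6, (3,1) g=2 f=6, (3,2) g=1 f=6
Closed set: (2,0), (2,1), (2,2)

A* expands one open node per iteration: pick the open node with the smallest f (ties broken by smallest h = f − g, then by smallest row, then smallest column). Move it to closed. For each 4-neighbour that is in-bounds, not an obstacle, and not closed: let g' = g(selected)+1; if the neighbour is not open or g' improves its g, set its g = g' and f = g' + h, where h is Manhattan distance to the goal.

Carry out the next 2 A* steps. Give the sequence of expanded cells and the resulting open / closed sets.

step 1: expand (3,0) (f=6, h=3) → closed; open now [(1,1) g=2 f=8, (1,2) g=1 f=8, (2,3) g=1 f=8, (3,1) g=2 f=6, (3,2) g=1 f=6, (4,0) g=4 f=6]
step 2: expand (4,0) (f=6, h=2) → closed; open now [(1,1) g=2 f=8, (1,2) g=1 f=8, (2,3) g=1 f=8, (3,1) g=2 f=6, (3,2) g=1 f=6, (4,1) g=5 f=8, (5,0) g=5 f=6]

order=[(3,0) → (4,0)]; open=[(1,1) g=2 f=8, (1,2) g=1 f=8, (2,3) g=1 f=8, (3,1) g=2 f=6, (3,2) g=1 f=6, (4,1) g=5 f=8, (5,0) g=5 f=6]; closed=[(2,0), (2,1), (2,2), (3,0), (4,0)]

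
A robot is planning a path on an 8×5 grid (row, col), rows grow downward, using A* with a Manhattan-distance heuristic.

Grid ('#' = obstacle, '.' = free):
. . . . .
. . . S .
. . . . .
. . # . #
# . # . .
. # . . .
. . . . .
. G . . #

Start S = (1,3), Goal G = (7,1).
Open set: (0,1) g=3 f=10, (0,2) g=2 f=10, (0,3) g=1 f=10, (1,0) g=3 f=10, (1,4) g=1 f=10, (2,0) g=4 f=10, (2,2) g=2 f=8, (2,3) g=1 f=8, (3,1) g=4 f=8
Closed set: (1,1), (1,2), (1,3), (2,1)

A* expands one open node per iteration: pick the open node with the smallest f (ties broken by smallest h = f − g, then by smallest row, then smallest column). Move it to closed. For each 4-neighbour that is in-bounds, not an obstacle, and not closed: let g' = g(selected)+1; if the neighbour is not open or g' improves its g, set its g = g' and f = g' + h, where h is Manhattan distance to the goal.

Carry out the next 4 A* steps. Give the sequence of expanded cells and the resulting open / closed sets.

step 1: expand (3,1) (f=8, h=4) → closed; open now [(0,1) g=3 f=10, (0,2) g=2 f=10, (0,3) g=1 f=10, (1,0) g=3 f=10, (1,4) g=1 f=10, (2,0) g=4 f=10, (2,2) g=2 f=8, (2,3) g=1 f=8, (3,0) g=5 f=10, (4,1) g=5 f=8]
step 2: expand (4,1) (f=8, h=3) → closed; open now [(0,1) g=3 f=10, (0,2) g=2 f=10, (0,3) g=1 f=10, (1,0) g=3 f=10, (1,4) g=1 f=10, (2,0) g=4 f=10, (2,2) g=2 f=8, (2,3) g=1 f=8, (3,0) g=5 f=10]
step 3: expand (2,2) (f=8, h=6) → closed; open now [(0,1) g=3 f=10, (0,2) g=2 f=10, (0,3) g=1 f=10, (1,0) g=3 f=10, (1,4) g=1 f=10, (2,0) g=4 f=10, (2,3) g=1 f=8, (3,0) g=5 f=10]
step 4: expand (2,3) (f=8, h=7) → closed; open now [(0,1) g=3 f=10, (0,2) g=2 f=10, (0,3) g=1 f=10, (1,0) g=3 f=10, (1,4) g=1 f=10, (2,0) g=4 f=10, (2,4) g=2 f=10, (3,0) g=5 f=10, (3,3) g=2 f=8]

order=[(3,1) → (4,1) → (2,2) → (2,3)]; open=[(0,1) g=3 f=10, (0,2) g=2 f=10, (0,3) g=1 f=10, (1,0) g=3 f=10, (1,4) g=1 f=10, (2,0) g=4 f=10, (2,4) g=2 f=10, (3,0) g=5 f=10, (3,3) g=2 f=8]; closed=[(1,1), (1,2), (1,3), (2,1), (2,2), (2,3), (3,1), (4,1)]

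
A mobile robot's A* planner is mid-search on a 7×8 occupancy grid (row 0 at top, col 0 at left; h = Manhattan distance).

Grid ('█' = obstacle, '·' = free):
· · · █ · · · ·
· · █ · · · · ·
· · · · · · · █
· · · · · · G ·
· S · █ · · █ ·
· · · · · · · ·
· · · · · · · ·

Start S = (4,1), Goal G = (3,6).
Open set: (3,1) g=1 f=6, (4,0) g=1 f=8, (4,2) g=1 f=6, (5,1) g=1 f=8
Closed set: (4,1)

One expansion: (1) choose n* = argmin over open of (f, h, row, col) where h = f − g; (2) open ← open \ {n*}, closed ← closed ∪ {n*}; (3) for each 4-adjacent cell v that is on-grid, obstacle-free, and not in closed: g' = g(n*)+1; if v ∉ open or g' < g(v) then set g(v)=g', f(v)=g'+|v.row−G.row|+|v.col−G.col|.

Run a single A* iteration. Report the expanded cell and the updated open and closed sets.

step 1: expand (3,1) (f=6, h=5) → closed; open now [(2,1) g=2 f=8, (3,0) g=2 f=8, (3,2) g=2 f=6, (4,0) g=1 f=8, (4,2) g=1 f=6, (5,1) g=1 f=8]

expanded=(3,1); open=[(2,1) g=2 f=8, (3,0) g=2 f=8, (3,2) g=2 f=6, (4,0) g=1 f=8, (4,2) g=1 f=6, (5,1) g=1 f=8]; closed=[(3,1), (4,1)]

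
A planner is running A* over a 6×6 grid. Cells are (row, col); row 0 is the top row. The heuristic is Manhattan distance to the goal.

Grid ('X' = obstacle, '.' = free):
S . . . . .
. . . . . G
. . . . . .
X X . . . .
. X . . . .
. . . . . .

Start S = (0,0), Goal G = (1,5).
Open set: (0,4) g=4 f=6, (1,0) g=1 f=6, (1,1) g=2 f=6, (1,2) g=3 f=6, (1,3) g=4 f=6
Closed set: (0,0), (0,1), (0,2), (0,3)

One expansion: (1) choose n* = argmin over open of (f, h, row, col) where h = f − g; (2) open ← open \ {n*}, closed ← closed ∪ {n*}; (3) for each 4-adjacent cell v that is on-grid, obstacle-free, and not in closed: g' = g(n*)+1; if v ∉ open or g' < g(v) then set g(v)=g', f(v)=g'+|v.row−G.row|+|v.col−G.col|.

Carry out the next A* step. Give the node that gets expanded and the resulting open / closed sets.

expanded=(0,4); open=[(0,5) g=5 f=6, (1,0) g=1 f=6, (1,1) g=2 f=6, (1,2) g=3 f=6, (1,3) g=4 f=6, (1,4) g=5 f=6]; closed=[(0,0), (0,1), (0,2), (0,3), (0,4)]

step 1: expand (0,4) (f=6, h=2) → closed; open now [(0,5) g=5 f=6, (1,0) g=1 f=6, (1,1) g=2 f=6, (1,2) g=3 f=6, (1,3) g=4 f=6, (1,4) g=5 f=6]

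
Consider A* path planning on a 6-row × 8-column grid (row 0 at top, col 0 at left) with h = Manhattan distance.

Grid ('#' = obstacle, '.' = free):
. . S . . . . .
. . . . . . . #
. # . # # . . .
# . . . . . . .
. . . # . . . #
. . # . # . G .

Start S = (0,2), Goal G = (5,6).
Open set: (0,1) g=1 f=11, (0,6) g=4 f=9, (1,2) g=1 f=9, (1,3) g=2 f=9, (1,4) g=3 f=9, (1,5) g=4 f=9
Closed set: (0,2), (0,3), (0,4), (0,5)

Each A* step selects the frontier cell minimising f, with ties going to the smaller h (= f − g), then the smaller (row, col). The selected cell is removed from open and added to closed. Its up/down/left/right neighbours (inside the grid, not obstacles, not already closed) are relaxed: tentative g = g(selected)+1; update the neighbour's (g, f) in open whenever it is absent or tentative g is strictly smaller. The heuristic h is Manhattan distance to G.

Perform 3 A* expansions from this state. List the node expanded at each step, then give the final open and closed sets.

order=[(0,6) → (1,6) → (2,6)]; open=[(0,1) g=1 f=11, (0,7) g=5 f=11, (1,2) g=1 f=9, (1,3) g=2 f=9, (1,4) g=3 f=9, (1,5) g=4 f=9, (2,5) g=7 f=11, (2,7) g=7 f=11, (3,6) g=7 f=9]; closed=[(0,2), (0,3), (0,4), (0,5), (0,6), (1,6), (2,6)]

step 1: expand (0,6) (f=9, h=5) → closed; open now [(0,1) g=1 f=11, (0,7) g=5 f=11, (1,2) g=1 f=9, (1,3) g=2 f=9, (1,4) g=3 f=9, (1,5) g=4 f=9, (1,6) g=5 f=9]
step 2: expand (1,6) (f=9, h=4) → closed; open now [(0,1) g=1 f=11, (0,7) g=5 f=11, (1,2) g=1 f=9, (1,3) g=2 f=9, (1,4) g=3 f=9, (1,5) g=4 f=9, (2,6) g=6 f=9]
step 3: expand (2,6) (f=9, h=3) → closed; open now [(0,1) g=1 f=11, (0,7) g=5 f=11, (1,2) g=1 f=9, (1,3) g=2 f=9, (1,4) g=3 f=9, (1,5) g=4 f=9, (2,5) g=7 f=11, (2,7) g=7 f=11, (3,6) g=7 f=9]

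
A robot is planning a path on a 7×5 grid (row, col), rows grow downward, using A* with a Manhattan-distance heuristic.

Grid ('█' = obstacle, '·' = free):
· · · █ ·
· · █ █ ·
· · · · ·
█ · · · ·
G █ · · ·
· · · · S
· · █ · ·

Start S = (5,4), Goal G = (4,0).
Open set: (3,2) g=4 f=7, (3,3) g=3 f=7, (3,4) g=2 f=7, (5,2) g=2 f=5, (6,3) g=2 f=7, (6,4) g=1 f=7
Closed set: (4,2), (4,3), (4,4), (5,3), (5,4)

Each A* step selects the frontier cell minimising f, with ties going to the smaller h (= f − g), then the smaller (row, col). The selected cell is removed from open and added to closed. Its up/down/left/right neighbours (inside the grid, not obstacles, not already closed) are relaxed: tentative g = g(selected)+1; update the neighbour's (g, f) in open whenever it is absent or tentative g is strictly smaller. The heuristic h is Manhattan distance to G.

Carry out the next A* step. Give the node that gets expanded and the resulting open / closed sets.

step 1: expand (5,2) (f=5, h=3) → closed; open now [(3,2) g=4 f=7, (3,3) g=3 f=7, (3,4) g=2 f=7, (5,1) g=3 f=5, (6,3) g=2 f=7, (6,4) g=1 f=7]

expanded=(5,2); open=[(3,2) g=4 f=7, (3,3) g=3 f=7, (3,4) g=2 f=7, (5,1) g=3 f=5, (6,3) g=2 f=7, (6,4) g=1 f=7]; closed=[(4,2), (4,3), (4,4), (5,2), (5,3), (5,4)]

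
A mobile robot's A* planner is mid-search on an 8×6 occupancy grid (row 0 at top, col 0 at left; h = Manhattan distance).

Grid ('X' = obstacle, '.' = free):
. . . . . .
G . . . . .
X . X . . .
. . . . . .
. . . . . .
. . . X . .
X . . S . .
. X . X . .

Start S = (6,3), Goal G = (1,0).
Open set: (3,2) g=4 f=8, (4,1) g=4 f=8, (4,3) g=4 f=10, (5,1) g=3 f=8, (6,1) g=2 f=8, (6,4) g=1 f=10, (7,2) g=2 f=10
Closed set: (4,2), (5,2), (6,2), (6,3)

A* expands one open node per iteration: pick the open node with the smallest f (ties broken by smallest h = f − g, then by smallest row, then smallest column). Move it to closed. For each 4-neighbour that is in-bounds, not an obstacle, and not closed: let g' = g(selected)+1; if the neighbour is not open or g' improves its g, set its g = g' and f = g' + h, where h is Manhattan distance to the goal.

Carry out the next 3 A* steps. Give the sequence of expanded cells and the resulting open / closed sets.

step 1: expand (3,2) (f=8, h=4) → closed; open now [(3,1) g=5 f=8, (3,3) g=5 f=10, (4,1) g=4 f=8, (4,3) g=4 f=10, (5,1) g=3 f=8, (6,1) g=2 f=8, (6,4) g=1 f=10, (7,2) g=2 f=10]
step 2: expand (3,1) (f=8, h=3) → closed; open now [(2,1) g=6 f=8, (3,0) g=6 f=8, (3,3) g=5 f=10, (4,1) g=4 f=8, (4,3) g=4 f=10, (5,1) g=3 f=8, (6,1) g=2 f=8, (6,4) g=1 f=10, (7,2) g=2 f=10]
step 3: expand (2,1) (f=8, h=2) → closed; open now [(1,1) g=7 f=8, (3,0) g=6 f=8, (3,3) g=5 f=10, (4,1) g=4 f=8, (4,3) g=4 f=10, (5,1) g=3 f=8, (6,1) g=2 f=8, (6,4) g=1 f=10, (7,2) g=2 f=10]

order=[(3,2) → (3,1) → (2,1)]; open=[(1,1) g=7 f=8, (3,0) g=6 f=8, (3,3) g=5 f=10, (4,1) g=4 f=8, (4,3) g=4 f=10, (5,1) g=3 f=8, (6,1) g=2 f=8, (6,4) g=1 f=10, (7,2) g=2 f=10]; closed=[(2,1), (3,1), (3,2), (4,2), (5,2), (6,2), (6,3)]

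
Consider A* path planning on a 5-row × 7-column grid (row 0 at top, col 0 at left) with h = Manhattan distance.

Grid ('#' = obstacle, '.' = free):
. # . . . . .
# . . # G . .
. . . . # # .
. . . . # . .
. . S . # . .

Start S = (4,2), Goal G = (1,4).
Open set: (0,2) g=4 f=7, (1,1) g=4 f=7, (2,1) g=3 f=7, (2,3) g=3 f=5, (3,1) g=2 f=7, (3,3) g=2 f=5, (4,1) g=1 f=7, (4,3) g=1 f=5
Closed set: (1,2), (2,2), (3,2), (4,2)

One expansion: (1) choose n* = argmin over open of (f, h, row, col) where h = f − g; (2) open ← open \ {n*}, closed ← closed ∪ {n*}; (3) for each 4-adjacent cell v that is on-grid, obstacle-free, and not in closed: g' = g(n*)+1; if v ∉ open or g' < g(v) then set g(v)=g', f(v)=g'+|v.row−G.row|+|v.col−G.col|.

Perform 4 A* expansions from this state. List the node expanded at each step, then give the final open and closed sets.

order=[(2,3) → (3,3) → (4,3) → (0,2)]; open=[(0,3) g=5 f=7, (1,1) g=4 f=7, (2,1) g=3 f=7, (3,1) g=2 f=7, (4,1) g=1 f=7]; closed=[(0,2), (1,2), (2,2), (2,3), (3,2), (3,3), (4,2), (4,3)]

step 1: expand (2,3) (f=5, h=2) → closed; open now [(0,2) g=4 f=7, (1,1) g=4 f=7, (2,1) g=3 f=7, (3,1) g=2 f=7, (3,3) g=2 f=5, (4,1) g=1 f=7, (4,3) g=1 f=5]
step 2: expand (3,3) (f=5, h=3) → closed; open now [(0,2) g=4 f=7, (1,1) g=4 f=7, (2,1) g=3 f=7, (3,1) g=2 f=7, (4,1) g=1 f=7, (4,3) g=1 f=5]
step 3: expand (4,3) (f=5, h=4) → closed; open now [(0,2) g=4 f=7, (1,1) g=4 f=7, (2,1) g=3 f=7, (3,1) g=2 f=7, (4,1) g=1 f=7]
step 4: expand (0,2) (f=7, h=3) → closed; open now [(0,3) g=5 f=7, (1,1) g=4 f=7, (2,1) g=3 f=7, (3,1) g=2 f=7, (4,1) g=1 f=7]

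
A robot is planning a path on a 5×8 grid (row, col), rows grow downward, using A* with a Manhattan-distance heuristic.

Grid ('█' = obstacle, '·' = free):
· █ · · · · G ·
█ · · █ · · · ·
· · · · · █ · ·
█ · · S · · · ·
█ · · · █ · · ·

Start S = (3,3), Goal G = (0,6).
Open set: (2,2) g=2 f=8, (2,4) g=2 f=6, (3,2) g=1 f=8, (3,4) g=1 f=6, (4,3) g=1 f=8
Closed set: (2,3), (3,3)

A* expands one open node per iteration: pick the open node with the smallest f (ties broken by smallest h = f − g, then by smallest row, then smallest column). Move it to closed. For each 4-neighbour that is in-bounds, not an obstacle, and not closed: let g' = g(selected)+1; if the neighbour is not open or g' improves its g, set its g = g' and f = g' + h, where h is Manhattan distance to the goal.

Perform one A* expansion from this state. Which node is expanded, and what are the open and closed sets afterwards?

step 1: expand (2,4) (f=6, h=4) → closed; open now [(1,4) g=3 f=6, (2,2) g=2 f=8, (3,2) g=1 f=8, (3,4) g=1 f=6, (4,3) g=1 f=8]

expanded=(2,4); open=[(1,4) g=3 f=6, (2,2) g=2 f=8, (3,2) g=1 f=8, (3,4) g=1 f=6, (4,3) g=1 f=8]; closed=[(2,3), (2,4), (3,3)]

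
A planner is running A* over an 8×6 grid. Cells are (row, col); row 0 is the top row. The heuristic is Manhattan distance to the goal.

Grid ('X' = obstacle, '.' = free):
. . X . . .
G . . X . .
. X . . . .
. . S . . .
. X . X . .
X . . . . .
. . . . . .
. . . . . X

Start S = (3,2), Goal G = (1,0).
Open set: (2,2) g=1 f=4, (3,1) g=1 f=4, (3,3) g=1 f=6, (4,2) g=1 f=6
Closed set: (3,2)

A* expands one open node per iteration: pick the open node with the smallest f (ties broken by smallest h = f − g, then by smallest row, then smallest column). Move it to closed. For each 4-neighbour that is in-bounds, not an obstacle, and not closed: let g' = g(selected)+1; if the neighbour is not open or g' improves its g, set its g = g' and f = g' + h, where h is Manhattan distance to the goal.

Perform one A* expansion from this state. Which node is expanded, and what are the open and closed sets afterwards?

step 1: expand (2,2) (f=4, h=3) → closed; open now [(1,2) g=2 f=4, (2,3) g=2 f=6, (3,1) g=1 f=4, (3,3) g=1 f=6, (4,2) g=1 f=6]

expanded=(2,2); open=[(1,2) g=2 f=4, (2,3) g=2 f=6, (3,1) g=1 f=4, (3,3) g=1 f=6, (4,2) g=1 f=6]; closed=[(2,2), (3,2)]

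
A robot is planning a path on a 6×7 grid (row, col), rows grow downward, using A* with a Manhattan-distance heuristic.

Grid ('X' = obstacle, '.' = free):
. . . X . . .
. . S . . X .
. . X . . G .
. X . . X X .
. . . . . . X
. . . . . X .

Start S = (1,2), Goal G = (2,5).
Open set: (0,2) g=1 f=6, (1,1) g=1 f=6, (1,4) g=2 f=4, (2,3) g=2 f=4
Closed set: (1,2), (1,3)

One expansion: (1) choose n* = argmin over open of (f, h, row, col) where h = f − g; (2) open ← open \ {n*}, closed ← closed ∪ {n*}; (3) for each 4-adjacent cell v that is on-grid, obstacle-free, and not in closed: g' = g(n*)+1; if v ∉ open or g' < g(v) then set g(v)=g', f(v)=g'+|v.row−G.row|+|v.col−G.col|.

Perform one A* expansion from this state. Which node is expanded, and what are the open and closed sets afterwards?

step 1: expand (1,4) (f=4, h=2) → closed; open now [(0,2) g=1 f=6, (0,4) g=3 f=6, (1,1) g=1 f=6, (2,3) g=2 f=4, (2,4) g=3 f=4]

expanded=(1,4); open=[(0,2) g=1 f=6, (0,4) g=3 f=6, (1,1) g=1 f=6, (2,3) g=2 f=4, (2,4) g=3 f=4]; closed=[(1,2), (1,3), (1,4)]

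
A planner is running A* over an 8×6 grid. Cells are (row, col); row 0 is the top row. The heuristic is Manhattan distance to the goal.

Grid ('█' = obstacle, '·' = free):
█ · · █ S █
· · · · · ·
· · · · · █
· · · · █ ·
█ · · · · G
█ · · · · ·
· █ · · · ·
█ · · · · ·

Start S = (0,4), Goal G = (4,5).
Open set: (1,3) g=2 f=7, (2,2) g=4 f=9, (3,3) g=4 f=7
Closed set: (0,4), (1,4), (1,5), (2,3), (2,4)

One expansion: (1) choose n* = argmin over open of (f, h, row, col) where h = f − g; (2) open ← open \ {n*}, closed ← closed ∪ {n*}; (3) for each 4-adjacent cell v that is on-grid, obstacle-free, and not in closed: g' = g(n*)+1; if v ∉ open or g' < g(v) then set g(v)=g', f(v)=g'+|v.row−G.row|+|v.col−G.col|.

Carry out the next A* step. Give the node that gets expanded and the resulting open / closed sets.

expanded=(3,3); open=[(1,3) g=2 f=7, (2,2) g=4 f=9, (3,2) g=5 f=9, (4,3) g=5 f=7]; closed=[(0,4), (1,4), (1,5), (2,3), (2,4), (3,3)]

step 1: expand (3,3) (f=7, h=3) → closed; open now [(1,3) g=2 f=7, (2,2) g=4 f=9, (3,2) g=5 f=9, (4,3) g=5 f=7]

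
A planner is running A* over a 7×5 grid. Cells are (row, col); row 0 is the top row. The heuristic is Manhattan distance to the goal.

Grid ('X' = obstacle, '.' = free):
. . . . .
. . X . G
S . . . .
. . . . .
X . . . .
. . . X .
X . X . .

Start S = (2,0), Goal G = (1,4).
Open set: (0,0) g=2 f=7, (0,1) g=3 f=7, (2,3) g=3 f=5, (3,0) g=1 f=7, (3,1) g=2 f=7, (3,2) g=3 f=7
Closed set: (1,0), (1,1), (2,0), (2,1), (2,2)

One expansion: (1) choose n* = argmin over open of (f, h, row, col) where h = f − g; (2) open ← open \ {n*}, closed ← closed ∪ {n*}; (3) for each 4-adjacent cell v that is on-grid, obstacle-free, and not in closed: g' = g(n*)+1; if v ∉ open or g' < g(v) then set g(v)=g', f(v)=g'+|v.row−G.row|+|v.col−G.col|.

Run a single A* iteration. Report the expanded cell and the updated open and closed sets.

expanded=(2,3); open=[(0,0) g=2 f=7, (0,1) g=3 f=7, (1,3) g=4 f=5, (2,4) g=4 f=5, (3,0) g=1 f=7, (3,1) g=2 f=7, (3,2) g=3 f=7, (3,3) g=4 f=7]; closed=[(1,0), (1,1), (2,0), (2,1), (2,2), (2,3)]

step 1: expand (2,3) (f=5, h=2) → closed; open now [(0,0) g=2 f=7, (0,1) g=3 f=7, (1,3) g=4 f=5, (2,4) g=4 f=5, (3,0) g=1 f=7, (3,1) g=2 f=7, (3,2) g=3 f=7, (3,3) g=4 f=7]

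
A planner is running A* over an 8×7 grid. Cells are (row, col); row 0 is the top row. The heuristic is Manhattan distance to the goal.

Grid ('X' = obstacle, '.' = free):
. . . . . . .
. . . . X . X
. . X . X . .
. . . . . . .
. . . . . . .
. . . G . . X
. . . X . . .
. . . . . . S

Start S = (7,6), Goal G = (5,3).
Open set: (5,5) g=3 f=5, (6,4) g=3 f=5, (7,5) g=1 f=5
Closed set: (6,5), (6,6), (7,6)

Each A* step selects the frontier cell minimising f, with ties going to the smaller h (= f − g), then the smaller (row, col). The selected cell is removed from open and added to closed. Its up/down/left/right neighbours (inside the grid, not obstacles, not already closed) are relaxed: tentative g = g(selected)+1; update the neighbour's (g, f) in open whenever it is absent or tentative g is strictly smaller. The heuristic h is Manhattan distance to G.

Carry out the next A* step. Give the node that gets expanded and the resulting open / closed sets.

expanded=(5,5); open=[(4,5) g=4 f=7, (5,4) g=4 f=5, (6,4) g=3 f=5, (7,5) g=1 f=5]; closed=[(5,5), (6,5), (6,6), (7,6)]

step 1: expand (5,5) (f=5, h=2) → closed; open now [(4,5) g=4 f=7, (5,4) g=4 f=5, (6,4) g=3 f=5, (7,5) g=1 f=5]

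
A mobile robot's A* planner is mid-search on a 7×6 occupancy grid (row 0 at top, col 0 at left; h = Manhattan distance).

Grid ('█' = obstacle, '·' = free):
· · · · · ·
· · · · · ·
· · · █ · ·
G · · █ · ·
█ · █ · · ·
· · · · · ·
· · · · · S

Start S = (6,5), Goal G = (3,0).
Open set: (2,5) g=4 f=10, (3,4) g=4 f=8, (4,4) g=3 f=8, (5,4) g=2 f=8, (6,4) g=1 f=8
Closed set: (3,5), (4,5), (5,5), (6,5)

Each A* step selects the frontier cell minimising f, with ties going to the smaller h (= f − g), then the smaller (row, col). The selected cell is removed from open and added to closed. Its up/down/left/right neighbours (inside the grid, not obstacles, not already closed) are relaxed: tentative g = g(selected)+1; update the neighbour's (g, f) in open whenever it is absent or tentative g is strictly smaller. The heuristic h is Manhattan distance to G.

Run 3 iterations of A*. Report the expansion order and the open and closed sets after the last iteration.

order=[(3,4) → (4,4) → (4,3)]; open=[(2,4) g=5 f=10, (2,5) g=4 f=10, (5,3) g=5 f=10, (5,4) g=2 f=8, (6,4) g=1 f=8]; closed=[(3,4), (3,5), (4,3), (4,4), (4,5), (5,5), (6,5)]

step 1: expand (3,4) (f=8, h=4) → closed; open now [(2,4) g=5 f=10, (2,5) g=4 f=10, (4,4) g=3 f=8, (5,4) g=2 f=8, (6,4) g=1 f=8]
step 2: expand (4,4) (f=8, h=5) → closed; open now [(2,4) g=5 f=10, (2,5) g=4 f=10, (4,3) g=4 f=8, (5,4) g=2 f=8, (6,4) g=1 f=8]
step 3: expand (4,3) (f=8, h=4) → closed; open now [(2,4) g=5 f=10, (2,5) g=4 f=10, (5,3) g=5 f=10, (5,4) g=2 f=8, (6,4) g=1 f=8]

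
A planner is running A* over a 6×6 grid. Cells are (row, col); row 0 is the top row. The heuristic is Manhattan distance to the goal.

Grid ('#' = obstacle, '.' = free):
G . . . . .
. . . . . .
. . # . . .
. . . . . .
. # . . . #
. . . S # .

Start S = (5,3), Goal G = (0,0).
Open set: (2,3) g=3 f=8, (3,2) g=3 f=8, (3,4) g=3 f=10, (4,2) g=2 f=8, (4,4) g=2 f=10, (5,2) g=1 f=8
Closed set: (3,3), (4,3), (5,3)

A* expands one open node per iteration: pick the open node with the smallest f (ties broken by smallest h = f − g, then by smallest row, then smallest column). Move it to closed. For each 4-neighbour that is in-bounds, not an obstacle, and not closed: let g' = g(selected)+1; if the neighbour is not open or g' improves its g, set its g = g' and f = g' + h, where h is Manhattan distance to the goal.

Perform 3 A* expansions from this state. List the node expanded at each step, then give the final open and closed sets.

step 1: expand (2,3) (f=8, h=5) → closed; open now [(1,3) g=4 f=8, (2,4) g=4 f=10, (3,2) g=3 f=8, (3,4) g=3 f=10, (4,2) g=2 f=8, (4,4) g=2 f=10, (5,2) g=1 f=8]
step 2: expand (1,3) (f=8, h=4) → closed; open now [(0,3) g=5 f=8, (1,2) g=5 f=8, (1,4) g=5 f=10, (2,4) g=4 f=10, (3,2) g=3 f=8, (3,4) g=3 f=10, (4,2) g=2 f=8, (4,4) g=2 f=10, (5,2) g=1 f=8]
step 3: expand (0,3) (f=8, h=3) → closed; open now [(0,2) g=6 f=8, (0,4) g=6 f=10, (1,2) g=5 f=8, (1,4) g=5 f=10, (2,4) g=4 f=10, (3,2) g=3 f=8, (3,4) g=3 f=10, (4,2) g=2 f=8, (4,4) g=2 f=10, (5,2) g=1 f=8]

order=[(2,3) → (1,3) → (0,3)]; open=[(0,2) g=6 f=8, (0,4) g=6 f=10, (1,2) g=5 f=8, (1,4) g=5 f=10, (2,4) g=4 f=10, (3,2) g=3 f=8, (3,4) g=3 f=10, (4,2) g=2 f=8, (4,4) g=2 f=10, (5,2) g=1 f=8]; closed=[(0,3), (1,3), (2,3), (3,3), (4,3), (5,3)]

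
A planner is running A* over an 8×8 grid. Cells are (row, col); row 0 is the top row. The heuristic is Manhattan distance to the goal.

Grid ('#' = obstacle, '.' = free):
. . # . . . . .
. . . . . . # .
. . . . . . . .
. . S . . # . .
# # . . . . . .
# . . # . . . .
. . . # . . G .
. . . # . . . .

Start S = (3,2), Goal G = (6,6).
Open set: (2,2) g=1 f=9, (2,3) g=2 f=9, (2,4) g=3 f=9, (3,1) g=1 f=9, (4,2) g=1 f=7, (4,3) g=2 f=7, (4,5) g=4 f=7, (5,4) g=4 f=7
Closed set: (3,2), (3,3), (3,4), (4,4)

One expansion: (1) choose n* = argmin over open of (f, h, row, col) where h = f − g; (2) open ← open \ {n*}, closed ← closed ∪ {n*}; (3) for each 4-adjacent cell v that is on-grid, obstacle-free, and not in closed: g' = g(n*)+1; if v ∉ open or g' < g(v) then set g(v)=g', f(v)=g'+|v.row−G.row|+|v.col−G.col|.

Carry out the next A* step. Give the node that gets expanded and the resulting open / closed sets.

expanded=(4,5); open=[(2,2) g=1 f=9, (2,3) g=2 f=9, (2,4) g=3 f=9, (3,1) g=1 f=9, (4,2) g=1 f=7, (4,3) g=2 f=7, (4,6) g=5 f=7, (5,4) g=4 f=7, (5,5) g=5 f=7]; closed=[(3,2), (3,3), (3,4), (4,4), (4,5)]

step 1: expand (4,5) (f=7, h=3) → closed; open now [(2,2) g=1 f=9, (2,3) g=2 f=9, (2,4) g=3 f=9, (3,1) g=1 f=9, (4,2) g=1 f=7, (4,3) g=2 f=7, (4,6) g=5 f=7, (5,4) g=4 f=7, (5,5) g=5 f=7]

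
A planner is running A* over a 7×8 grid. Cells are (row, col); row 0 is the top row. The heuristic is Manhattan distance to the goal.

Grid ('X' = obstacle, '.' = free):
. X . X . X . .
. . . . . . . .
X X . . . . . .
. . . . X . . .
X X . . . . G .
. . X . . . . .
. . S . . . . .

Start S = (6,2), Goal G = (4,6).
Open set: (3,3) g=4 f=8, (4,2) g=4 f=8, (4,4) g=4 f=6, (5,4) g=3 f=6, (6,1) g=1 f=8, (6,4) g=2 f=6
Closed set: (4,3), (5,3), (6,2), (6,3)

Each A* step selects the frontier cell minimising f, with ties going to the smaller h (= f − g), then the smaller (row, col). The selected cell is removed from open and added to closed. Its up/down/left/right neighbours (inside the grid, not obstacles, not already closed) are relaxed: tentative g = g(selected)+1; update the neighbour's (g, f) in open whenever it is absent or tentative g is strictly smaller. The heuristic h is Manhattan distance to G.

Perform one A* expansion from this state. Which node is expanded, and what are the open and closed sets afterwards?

expanded=(4,4); open=[(3,3) g=4 f=8, (4,2) g=4 f=8, (4,5) g=5 f=6, (5,4) g=3 f=6, (6,1) g=1 f=8, (6,4) g=2 f=6]; closed=[(4,3), (4,4), (5,3), (6,2), (6,3)]

step 1: expand (4,4) (f=6, h=2) → closed; open now [(3,3) g=4 f=8, (4,2) g=4 f=8, (4,5) g=5 f=6, (5,4) g=3 f=6, (6,1) g=1 f=8, (6,4) g=2 f=6]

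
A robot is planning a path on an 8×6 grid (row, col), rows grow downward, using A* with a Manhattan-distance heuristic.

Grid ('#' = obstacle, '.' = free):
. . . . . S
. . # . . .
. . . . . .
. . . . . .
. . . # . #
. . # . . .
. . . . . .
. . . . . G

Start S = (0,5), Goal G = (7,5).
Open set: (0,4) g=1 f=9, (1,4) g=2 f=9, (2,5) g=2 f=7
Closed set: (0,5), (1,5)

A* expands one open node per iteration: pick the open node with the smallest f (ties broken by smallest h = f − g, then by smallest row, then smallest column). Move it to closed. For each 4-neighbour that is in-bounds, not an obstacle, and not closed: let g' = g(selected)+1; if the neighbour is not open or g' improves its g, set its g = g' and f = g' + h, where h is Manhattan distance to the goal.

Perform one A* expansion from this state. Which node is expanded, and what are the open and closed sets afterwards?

step 1: expand (2,5) (f=7, h=5) → closed; open now [(0,4) g=1 f=9, (1,4) g=2 f=9, (2,4) g=3 f=9, (3,5) g=3 f=7]

expanded=(2,5); open=[(0,4) g=1 f=9, (1,4) g=2 f=9, (2,4) g=3 f=9, (3,5) g=3 f=7]; closed=[(0,5), (1,5), (2,5)]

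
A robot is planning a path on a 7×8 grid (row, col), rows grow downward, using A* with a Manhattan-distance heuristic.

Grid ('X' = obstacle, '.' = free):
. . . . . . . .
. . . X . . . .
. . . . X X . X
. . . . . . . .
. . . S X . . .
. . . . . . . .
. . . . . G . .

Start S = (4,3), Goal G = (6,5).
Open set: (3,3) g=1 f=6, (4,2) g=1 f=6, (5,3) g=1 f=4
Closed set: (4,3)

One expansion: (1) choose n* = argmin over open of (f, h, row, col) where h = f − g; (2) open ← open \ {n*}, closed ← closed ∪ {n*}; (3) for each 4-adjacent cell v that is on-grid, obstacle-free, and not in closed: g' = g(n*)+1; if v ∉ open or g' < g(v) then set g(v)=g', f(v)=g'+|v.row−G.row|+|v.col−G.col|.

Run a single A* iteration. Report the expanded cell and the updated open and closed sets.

expanded=(5,3); open=[(3,3) g=1 f=6, (4,2) g=1 f=6, (5,2) g=2 f=6, (5,4) g=2 f=4, (6,3) g=2 f=4]; closed=[(4,3), (5,3)]

step 1: expand (5,3) (f=4, h=3) → closed; open now [(3,3) g=1 f=6, (4,2) g=1 f=6, (5,2) g=2 f=6, (5,4) g=2 f=4, (6,3) g=2 f=4]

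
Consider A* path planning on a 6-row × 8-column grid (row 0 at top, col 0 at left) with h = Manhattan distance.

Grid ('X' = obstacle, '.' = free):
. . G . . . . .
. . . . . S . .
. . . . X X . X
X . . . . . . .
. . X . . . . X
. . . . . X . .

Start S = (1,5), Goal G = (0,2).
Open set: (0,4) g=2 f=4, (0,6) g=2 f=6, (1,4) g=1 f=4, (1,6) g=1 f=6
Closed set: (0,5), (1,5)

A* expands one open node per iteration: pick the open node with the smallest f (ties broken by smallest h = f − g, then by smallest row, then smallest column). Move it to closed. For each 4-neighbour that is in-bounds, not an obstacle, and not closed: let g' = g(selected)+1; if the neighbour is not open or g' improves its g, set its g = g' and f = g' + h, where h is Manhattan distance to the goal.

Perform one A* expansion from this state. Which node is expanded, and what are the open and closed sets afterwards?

expanded=(0,4); open=[(0,3) g=3 f=4, (0,6) g=2 f=6, (1,4) g=1 f=4, (1,6) g=1 f=6]; closed=[(0,4), (0,5), (1,5)]

step 1: expand (0,4) (f=4, h=2) → closed; open now [(0,3) g=3 f=4, (0,6) g=2 f=6, (1,4) g=1 f=4, (1,6) g=1 f=6]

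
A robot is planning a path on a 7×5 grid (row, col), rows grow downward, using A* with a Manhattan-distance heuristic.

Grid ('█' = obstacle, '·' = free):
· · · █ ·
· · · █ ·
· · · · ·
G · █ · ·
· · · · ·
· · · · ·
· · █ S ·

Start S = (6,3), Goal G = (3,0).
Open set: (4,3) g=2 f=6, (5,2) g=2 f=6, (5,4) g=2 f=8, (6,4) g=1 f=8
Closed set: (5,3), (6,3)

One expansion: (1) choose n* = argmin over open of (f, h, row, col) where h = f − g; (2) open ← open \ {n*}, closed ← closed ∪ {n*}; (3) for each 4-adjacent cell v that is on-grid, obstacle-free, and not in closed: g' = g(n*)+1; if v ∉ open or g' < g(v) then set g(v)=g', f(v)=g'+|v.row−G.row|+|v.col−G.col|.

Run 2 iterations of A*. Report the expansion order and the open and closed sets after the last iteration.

order=[(4,3) → (3,3)]; open=[(2,3) g=4 f=8, (3,4) g=4 f=8, (4,2) g=3 f=6, (4,4) g=3 f=8, (5,2) g=2 f=6, (5,4) g=2 f=8, (6,4) g=1 f=8]; closed=[(3,3), (4,3), (5,3), (6,3)]

step 1: expand (4,3) (f=6, h=4) → closed; open now [(3,3) g=3 f=6, (4,2) g=3 f=6, (4,4) g=3 f=8, (5,2) g=2 f=6, (5,4) g=2 f=8, (6,4) g=1 f=8]
step 2: expand (3,3) (f=6, h=3) → closed; open now [(2,3) g=4 f=8, (3,4) g=4 f=8, (4,2) g=3 f=6, (4,4) g=3 f=8, (5,2) g=2 f=6, (5,4) g=2 f=8, (6,4) g=1 f=8]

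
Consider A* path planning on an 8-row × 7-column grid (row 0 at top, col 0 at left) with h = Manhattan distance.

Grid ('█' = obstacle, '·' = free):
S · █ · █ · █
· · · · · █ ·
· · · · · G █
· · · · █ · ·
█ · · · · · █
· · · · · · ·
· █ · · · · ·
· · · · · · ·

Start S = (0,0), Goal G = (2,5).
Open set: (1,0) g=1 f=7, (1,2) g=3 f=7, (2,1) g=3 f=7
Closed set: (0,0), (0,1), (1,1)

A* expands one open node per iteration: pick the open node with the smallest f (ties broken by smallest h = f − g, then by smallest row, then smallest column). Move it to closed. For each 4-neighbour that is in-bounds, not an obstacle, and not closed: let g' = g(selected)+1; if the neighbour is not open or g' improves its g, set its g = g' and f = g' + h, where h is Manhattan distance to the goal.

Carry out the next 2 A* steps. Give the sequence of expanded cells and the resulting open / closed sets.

order=[(1,2) → (1,3)]; open=[(0,3) g=5 f=9, (1,0) g=1 f=7, (1,4) g=5 f=7, (2,1) g=3 f=7, (2,2) g=4 f=7, (2,3) g=5 f=7]; closed=[(0,0), (0,1), (1,1), (1,2), (1,3)]

step 1: expand (1,2) (f=7, h=4) → closed; open now [(1,0) g=1 f=7, (1,3) g=4 f=7, (2,1) g=3 f=7, (2,2) g=4 f=7]
step 2: expand (1,3) (f=7, h=3) → closed; open now [(0,3) g=5 f=9, (1,0) g=1 f=7, (1,4) g=5 f=7, (2,1) g=3 f=7, (2,2) g=4 f=7, (2,3) g=5 f=7]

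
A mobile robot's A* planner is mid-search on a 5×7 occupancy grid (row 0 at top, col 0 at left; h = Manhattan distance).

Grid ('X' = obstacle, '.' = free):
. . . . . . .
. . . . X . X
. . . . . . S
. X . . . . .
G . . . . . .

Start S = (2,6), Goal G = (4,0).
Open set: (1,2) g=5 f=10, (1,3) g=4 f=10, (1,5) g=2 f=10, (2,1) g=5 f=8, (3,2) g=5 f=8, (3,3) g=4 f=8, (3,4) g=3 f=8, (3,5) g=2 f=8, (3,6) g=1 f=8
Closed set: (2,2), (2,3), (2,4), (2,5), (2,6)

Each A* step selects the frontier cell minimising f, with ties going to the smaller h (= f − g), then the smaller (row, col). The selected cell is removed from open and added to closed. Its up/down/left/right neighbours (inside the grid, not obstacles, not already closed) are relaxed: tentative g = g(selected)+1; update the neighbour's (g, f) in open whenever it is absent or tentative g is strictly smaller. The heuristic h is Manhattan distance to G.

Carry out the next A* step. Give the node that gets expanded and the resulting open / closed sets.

step 1: expand (2,1) (f=8, h=3) → closed; open now [(1,1) g=6 f=10, (1,2) g=5 f=10, (1,3) g=4 f=10, (1,5) g=2 f=10, (2,0) g=6 f=8, (3,2) g=5 f=8, (3,3) g=4 f=8, (3,4) g=3 f=8, (3,5) g=2 f=8, (3,6) g=1 f=8]

expanded=(2,1); open=[(1,1) g=6 f=10, (1,2) g=5 f=10, (1,3) g=4 f=10, (1,5) g=2 f=10, (2,0) g=6 f=8, (3,2) g=5 f=8, (3,3) g=4 f=8, (3,4) g=3 f=8, (3,5) g=2 f=8, (3,6) g=1 f=8]; closed=[(2,1), (2,2), (2,3), (2,4), (2,5), (2,6)]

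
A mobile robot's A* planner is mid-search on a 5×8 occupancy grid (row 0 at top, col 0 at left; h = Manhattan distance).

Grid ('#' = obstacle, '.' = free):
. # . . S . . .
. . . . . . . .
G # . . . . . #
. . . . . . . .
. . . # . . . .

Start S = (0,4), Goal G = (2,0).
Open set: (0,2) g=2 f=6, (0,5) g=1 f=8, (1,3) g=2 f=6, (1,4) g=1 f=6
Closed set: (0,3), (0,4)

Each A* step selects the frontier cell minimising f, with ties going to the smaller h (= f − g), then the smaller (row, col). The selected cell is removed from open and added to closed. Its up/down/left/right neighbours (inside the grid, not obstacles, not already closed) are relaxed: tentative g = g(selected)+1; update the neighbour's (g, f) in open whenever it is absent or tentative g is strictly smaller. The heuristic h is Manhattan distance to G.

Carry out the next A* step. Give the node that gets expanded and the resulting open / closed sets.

step 1: expand (0,2) (f=6, h=4) → closed; open now [(0,5) g=1 f=8, (1,2) g=3 f=6, (1,3) g=2 f=6, (1,4) g=1 f=6]

expanded=(0,2); open=[(0,5) g=1 f=8, (1,2) g=3 f=6, (1,3) g=2 f=6, (1,4) g=1 f=6]; closed=[(0,2), (0,3), (0,4)]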